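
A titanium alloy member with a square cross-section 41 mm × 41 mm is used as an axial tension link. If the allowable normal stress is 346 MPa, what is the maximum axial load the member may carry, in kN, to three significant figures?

582 kN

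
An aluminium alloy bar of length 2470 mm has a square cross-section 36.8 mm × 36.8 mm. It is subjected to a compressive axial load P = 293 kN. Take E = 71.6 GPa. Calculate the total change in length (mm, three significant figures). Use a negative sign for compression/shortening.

A = 1354 mm².
δ_mech = NL/(AE) = -293000·2470/(1354·71600) = -7.464 mm.

-7.46 mm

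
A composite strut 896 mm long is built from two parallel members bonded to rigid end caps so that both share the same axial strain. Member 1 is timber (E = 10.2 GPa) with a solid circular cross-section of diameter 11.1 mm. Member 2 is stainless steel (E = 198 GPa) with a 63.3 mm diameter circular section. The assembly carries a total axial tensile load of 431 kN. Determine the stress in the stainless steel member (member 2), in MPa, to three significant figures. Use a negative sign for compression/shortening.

A_1 = 96.77 mm².
A_2 = 3147 mm².
Equal strain + equilibrium ⇒ each member carries load in proportion to AE: A₁E₁ = 987000 N, A₂E₂ = 623100000 N, ΣAE = 624100000 N.
σ₂ = P·E₂/ΣAE = 431000·198000/624100000 = 136.7 MPa.

137 MPa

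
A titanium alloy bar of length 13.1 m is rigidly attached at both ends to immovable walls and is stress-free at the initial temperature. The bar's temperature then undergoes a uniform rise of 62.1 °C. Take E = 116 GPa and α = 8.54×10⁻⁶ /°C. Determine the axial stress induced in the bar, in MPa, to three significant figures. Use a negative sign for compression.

Free thermal expansion αLΔT = 8.54e-6 · 13100 · 62.1 = 6.947 mm.
The walls impose strain ε = −(6.947)/13100 = -5.3033e-04; σ = Eε = 116000 · -5.3033e-04 = -61.52 MPa.

-61.5 MPa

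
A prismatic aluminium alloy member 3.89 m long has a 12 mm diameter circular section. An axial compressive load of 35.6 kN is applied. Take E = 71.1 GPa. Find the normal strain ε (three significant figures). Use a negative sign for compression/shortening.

-0.00443

A = 113.1 mm².
σ = N/A = -314.8 MPa; ε = σ/E = -314.8/71100 = -4.427e-03.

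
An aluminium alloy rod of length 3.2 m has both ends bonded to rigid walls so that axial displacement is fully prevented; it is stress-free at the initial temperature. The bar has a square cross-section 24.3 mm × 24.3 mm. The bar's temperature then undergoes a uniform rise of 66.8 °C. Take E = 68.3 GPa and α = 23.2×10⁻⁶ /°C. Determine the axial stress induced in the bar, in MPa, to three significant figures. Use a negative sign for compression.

-106 MPa

Free thermal expansion αLΔT = 23.2e-6 · 3200 · 66.8 = 4.959 mm.
The walls impose strain ε = −(4.959)/3200 = -1.5498e-03; σ = Eε = 68300 · -1.5498e-03 = -105.8 MPa.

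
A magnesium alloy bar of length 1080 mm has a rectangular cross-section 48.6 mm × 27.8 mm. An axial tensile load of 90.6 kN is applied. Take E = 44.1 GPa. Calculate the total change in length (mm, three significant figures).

A = 1351 mm².
δ_mech = NL/(AE) = 90600·1080/(1351·44100) = 1.642 mm.

1.64 mm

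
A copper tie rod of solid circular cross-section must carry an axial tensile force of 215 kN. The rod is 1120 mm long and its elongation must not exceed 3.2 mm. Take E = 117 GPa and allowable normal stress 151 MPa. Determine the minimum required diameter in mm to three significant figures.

42.6 mm

Required area A ≥ P/σ_allow = 215000/151 = 1424 mm².
For a solid circular section, d ≥ √(4A/π) = 42.58 mm.
Elongation limit: A ≥ PL/(Eδ_allow) = 215000·1120/(117000·3.2) = 643.2 mm² ⇒ d ≥ 28.62 mm.
The stress limit governs.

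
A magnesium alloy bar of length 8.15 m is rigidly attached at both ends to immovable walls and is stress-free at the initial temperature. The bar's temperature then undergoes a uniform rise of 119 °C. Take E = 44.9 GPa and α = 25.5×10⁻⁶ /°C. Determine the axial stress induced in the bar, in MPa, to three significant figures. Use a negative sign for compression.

Free thermal expansion αLΔT = 25.5e-6 · 8150 · 119 = 24.73 mm.
The walls impose strain ε = −(24.73)/8150 = -3.0345e-03; σ = Eε = 44900 · -3.0345e-03 = -136.2 MPa.

-136 MPa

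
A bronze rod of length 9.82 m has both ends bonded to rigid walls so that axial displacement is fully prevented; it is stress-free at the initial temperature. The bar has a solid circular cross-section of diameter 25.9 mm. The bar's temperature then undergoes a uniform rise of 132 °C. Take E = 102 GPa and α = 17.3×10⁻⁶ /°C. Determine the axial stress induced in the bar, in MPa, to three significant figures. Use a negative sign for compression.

Free thermal expansion αLΔT = 17.3e-6 · 9820 · 132 = 22.42 mm.
The walls impose strain ε = −(22.42)/9820 = -2.2836e-03; σ = Eε = 102000 · -2.2836e-03 = -232.9 MPa.

-233 MPa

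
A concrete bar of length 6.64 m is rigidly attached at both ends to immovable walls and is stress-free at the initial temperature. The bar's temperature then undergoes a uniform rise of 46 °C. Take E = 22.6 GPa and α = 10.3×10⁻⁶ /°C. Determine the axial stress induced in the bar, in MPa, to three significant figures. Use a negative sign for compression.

-10.7 MPa

Free thermal expansion αLΔT = 10.3e-6 · 6640 · 46 = 3.146 mm.
The walls impose strain ε = −(3.146)/6640 = -4.7380e-04; σ = Eε = 22600 · -4.7380e-04 = -10.71 MPa.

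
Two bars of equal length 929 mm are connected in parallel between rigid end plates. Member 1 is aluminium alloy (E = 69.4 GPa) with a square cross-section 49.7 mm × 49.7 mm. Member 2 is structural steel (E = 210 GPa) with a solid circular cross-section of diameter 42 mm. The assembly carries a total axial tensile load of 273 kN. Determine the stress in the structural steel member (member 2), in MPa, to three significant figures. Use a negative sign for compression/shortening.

A_1 = 2470 mm².
A_2 = 1385 mm².
Equal strain + equilibrium ⇒ each member carries load in proportion to AE: A₁E₁ = 171400000 N, A₂E₂ = 290900000 N, ΣAE = 462400000 N.
σ₂ = P·E₂/ΣAE = 273000·210000/462400000 = 124 MPa.

124 MPa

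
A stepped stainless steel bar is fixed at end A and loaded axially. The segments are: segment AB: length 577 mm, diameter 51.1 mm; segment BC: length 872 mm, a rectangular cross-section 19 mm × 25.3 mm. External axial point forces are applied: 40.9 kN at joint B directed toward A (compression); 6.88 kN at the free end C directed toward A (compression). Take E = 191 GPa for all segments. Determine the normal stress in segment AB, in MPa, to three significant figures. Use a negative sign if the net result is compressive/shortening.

Internal axial forces (sectioning from the free end, tension +): N_BC = -6.88 kN, N_AB = -47.78 kN.
A_AB = 2051 mm².
σ_AB = N_AB/A_AB = -47780/2051 = -23.3 MPa.

-23.3 MPa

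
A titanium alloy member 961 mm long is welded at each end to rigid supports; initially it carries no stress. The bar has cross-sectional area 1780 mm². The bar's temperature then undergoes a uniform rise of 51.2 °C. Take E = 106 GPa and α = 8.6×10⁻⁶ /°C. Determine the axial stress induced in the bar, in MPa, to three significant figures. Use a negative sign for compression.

Free thermal expansion αLΔT = 8.6e-6 · 961 · 51.2 = 0.4231 mm.
The walls impose strain ε = −(0.4231)/961 = -4.4032e-04; σ = Eε = 106000 · -4.4032e-04 = -46.67 MPa.

-46.7 MPa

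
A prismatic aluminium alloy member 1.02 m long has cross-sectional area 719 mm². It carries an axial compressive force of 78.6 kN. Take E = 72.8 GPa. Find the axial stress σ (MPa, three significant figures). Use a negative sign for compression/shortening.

σ = N/A = -78600/719 = -109.3 MPa.

-109 MPa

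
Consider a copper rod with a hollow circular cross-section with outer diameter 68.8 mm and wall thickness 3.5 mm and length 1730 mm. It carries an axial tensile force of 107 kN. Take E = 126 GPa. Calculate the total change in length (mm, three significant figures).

2.05 mm

A = 718 mm².
δ_mech = NL/(AE) = 107000·1730/(718·126000) = 2.046 mm.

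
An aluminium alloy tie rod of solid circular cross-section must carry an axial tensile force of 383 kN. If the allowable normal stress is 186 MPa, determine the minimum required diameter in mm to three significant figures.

Required area A ≥ P/σ_allow = 383000/186 = 2059 mm².
For a solid circular section, d ≥ √(4A/π) = 51.2 mm.

51.2 mm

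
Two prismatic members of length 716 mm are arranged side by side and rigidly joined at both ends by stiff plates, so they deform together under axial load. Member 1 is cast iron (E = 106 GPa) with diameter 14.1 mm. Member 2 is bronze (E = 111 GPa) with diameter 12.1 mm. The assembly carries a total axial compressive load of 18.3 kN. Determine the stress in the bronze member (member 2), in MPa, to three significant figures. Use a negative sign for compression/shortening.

A_1 = 156.1 mm².
A_2 = 115 mm².
Equal strain + equilibrium ⇒ each member carries load in proportion to AE: A₁E₁ = 16550000 N, A₂E₂ = 12760000 N, ΣAE = 29320000 N.
σ₂ = P·E₂/ΣAE = -18300·111000/29320000 = -69.29 MPa.

-69.3 MPa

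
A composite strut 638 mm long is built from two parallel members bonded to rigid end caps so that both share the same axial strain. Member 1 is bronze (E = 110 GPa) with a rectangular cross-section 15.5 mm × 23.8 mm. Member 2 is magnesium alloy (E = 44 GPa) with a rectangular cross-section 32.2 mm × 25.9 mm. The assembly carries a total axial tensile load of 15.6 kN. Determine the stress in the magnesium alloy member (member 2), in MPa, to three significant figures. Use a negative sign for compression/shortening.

8.88 MPa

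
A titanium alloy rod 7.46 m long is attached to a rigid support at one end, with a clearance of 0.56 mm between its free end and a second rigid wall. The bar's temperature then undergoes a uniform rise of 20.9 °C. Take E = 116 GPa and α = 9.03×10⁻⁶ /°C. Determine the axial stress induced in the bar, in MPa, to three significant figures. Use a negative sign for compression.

Free thermal expansion αLΔT = 9.03e-6 · 7460 · 20.9 = 1.408 mm.
The walls engage after the gap closes; constrained expansion = 1.408 − 0.56 = 0.8479 mm.
The walls impose strain ε = −(0.8479)/7460 = -1.1366e-04; σ = Eε = 116000 · -1.1366e-04 = -13.18 MPa.

-13.2 MPa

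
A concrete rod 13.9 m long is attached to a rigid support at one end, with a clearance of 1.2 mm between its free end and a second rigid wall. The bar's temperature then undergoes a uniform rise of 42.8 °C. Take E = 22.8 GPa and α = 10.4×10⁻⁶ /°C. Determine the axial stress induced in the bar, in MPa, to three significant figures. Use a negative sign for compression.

-8.18 MPa

Free thermal expansion αLΔT = 10.4e-6 · 13900 · 42.8 = 6.187 mm.
The walls engage after the gap closes; constrained expansion = 6.187 − 1.2 = 4.987 mm.
The walls impose strain ε = −(4.987)/13900 = -3.5879e-04; σ = Eε = 22800 · -3.5879e-04 = -8.18 MPa.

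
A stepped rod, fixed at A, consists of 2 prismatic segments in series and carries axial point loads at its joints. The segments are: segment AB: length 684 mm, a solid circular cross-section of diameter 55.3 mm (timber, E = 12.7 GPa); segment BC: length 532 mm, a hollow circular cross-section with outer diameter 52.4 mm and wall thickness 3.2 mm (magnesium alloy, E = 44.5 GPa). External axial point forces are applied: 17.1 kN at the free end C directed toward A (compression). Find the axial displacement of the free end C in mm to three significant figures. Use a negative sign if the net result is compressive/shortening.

-0.797 mm

Internal axial forces (sectioning from the free end, tension +): N_BC = -17.1 kN, N_AB = -17.1 kN.
A_AB = 2402 mm².
A_BC = 494.6 mm².
δ_AB = -17100·684/(2402·12700) = -0.3834 mm
δ_BC = -17100·532/(494.6·44500) = -0.4133 mm
δ = Σδ_i = -0.7968 mm.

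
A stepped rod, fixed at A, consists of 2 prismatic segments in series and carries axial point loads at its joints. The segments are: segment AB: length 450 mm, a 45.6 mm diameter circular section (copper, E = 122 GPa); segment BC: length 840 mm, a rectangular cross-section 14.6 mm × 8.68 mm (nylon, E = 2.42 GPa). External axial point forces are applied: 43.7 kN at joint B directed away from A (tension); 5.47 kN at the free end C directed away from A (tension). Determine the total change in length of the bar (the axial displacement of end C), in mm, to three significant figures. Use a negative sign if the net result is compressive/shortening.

15.1 mm

Internal axial forces (sectioning from the free end, tension +): N_BC = 5.47 kN, N_AB = 49.17 kN.
A_AB = 1633 mm².
A_BC = 126.7 mm².
δ_AB = 49170·450/(1633·122000) = 0.1111 mm
δ_BC = 5470·840/(126.7·2420) = 14.98 mm
δ = Σδ_i = 15.09 mm.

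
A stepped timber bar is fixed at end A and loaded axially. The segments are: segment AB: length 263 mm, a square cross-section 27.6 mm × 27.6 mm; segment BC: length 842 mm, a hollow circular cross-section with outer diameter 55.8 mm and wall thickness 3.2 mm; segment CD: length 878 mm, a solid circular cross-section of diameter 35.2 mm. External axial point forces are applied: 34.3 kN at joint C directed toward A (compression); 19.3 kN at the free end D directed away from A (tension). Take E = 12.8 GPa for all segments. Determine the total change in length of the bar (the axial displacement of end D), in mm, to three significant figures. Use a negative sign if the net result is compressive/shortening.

-0.910 mm

Internal axial forces (sectioning from the free end, tension +): N_CD = 19.3 kN, N_BC = -15 kN, N_AB = -15 kN.
A_AB = 761.8 mm².
A_BC = 528.8 mm².
A_CD = 973.1 mm².
δ_AB = -15000·263/(761.8·12800) = -0.4046 mm
δ_BC = -15000·842/(528.8·12800) = -1.866 mm
δ_CD = 19300·878/(973.1·12800) = 1.36 mm
δ = Σδ_i = -0.9102 mm.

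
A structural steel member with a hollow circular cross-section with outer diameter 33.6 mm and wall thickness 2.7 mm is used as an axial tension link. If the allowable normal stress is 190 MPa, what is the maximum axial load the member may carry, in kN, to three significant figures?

A = 262.1 mm².
P_max = σ_allow · A = 190 · 262.1 = 49800 N = 49.8 kN.

49.8 kN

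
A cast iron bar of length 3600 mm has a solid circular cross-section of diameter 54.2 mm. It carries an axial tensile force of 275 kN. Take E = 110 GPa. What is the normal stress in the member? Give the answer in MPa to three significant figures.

A = 2307 mm².
σ = N/A = 275000/2307 = 119.2 MPa.

119 MPa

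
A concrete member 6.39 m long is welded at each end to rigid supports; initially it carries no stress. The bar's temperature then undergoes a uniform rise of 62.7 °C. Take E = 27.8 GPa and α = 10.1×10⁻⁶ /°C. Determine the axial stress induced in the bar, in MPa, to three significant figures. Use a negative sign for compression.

Free thermal expansion αLΔT = 10.1e-6 · 6390 · 62.7 = 4.047 mm.
The walls impose strain ε = −(4.047)/6390 = -6.3327e-04; σ = Eε = 27800 · -6.3327e-04 = -17.6 MPa.

-17.6 MPa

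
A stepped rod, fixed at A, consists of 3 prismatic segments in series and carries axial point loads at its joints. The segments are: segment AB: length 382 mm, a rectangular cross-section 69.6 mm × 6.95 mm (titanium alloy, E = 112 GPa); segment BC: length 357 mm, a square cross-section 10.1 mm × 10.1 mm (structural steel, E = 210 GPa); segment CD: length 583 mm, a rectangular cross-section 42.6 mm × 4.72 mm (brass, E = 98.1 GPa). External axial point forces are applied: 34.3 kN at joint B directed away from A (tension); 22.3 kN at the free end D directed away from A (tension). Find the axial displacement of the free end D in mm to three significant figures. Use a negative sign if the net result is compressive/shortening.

1.43 mm

Internal axial forces (sectioning from the free end, tension +): N_CD = 22.3 kN, N_BC = 22.3 kN, N_AB = 56.6 kN.
A_AB = 483.7 mm².
A_BC = 102 mm².
A_CD = 201.1 mm².
δ_AB = 56600·382/(483.7·112000) = 0.3991 mm
δ_BC = 22300·357/(102·210000) = 0.3716 mm
δ_CD = 22300·583/(201.1·98100) = 0.6591 mm
δ = Σδ_i = 1.43 mm.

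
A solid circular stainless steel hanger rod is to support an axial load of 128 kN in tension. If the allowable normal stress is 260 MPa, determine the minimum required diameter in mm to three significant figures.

25.0 mm

Required area A ≥ P/σ_allow = 128000/260 = 492.3 mm².
For a solid circular section, d ≥ √(4A/π) = 25.04 mm.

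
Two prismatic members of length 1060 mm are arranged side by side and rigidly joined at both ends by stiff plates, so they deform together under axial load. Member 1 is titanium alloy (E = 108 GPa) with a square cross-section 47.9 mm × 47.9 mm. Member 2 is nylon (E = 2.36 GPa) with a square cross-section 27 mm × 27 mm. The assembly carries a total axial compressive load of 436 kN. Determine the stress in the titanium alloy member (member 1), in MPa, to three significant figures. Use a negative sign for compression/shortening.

A_1 = 2294 mm².
A_2 = 729 mm².
Equal strain + equilibrium ⇒ each member carries load in proportion to AE: A₁E₁ = 247800000 N, A₂E₂ = 1720000 N, ΣAE = 249500000 N.
σ₁ = P·E₁/ΣAE = -436000·108000/249500000 = -188.7 MPa.

-189 MPa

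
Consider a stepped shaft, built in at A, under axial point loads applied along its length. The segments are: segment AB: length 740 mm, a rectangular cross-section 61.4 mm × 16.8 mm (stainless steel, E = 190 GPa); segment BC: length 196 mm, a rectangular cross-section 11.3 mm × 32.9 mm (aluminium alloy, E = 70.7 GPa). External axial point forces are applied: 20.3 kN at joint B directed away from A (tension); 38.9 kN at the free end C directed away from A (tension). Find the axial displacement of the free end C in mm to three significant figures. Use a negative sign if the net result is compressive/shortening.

0.514 mm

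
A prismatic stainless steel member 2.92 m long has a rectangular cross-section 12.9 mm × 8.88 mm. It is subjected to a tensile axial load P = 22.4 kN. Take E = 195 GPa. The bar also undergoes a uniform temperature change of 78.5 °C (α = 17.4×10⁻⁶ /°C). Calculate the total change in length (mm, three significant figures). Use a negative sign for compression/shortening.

A = 114.6 mm².
δ_mech = NL/(AE) = 22400·2920/(114.6·195000) = 2.928 mm.
δ_thermal = αLΔT = 17.4e-6·2920·78.5 = 3.988 mm.
δ = δ_mech + δ_thermal = 6.917 mm.

6.92 mm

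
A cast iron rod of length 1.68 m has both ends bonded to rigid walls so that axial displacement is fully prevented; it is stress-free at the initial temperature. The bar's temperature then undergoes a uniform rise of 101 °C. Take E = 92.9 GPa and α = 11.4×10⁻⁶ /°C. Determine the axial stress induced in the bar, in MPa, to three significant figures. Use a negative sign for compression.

-107 MPa

Free thermal expansion αLΔT = 11.4e-6 · 1680 · 101 = 1.934 mm.
The walls impose strain ε = −(1.934)/1680 = -1.1514e-03; σ = Eε = 92900 · -1.1514e-03 = -107 MPa.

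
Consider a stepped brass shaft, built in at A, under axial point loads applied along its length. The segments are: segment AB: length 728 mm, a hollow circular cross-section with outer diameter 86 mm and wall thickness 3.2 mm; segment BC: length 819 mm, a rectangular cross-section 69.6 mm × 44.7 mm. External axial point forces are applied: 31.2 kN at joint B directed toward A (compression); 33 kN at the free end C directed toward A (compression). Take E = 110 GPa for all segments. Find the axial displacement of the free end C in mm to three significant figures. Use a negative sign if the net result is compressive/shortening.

Internal axial forces (sectioning from the free end, tension +): N_BC = -33 kN, N_AB = -64.2 kN.
A_AB = 832.4 mm².
A_BC = 3111 mm².
δ_AB = -64200·728/(832.4·110000) = -0.5104 mm
δ_BC = -33000·819/(3111·110000) = -0.07897 mm
δ = Σδ_i = -0.5894 mm.

-0.589 mm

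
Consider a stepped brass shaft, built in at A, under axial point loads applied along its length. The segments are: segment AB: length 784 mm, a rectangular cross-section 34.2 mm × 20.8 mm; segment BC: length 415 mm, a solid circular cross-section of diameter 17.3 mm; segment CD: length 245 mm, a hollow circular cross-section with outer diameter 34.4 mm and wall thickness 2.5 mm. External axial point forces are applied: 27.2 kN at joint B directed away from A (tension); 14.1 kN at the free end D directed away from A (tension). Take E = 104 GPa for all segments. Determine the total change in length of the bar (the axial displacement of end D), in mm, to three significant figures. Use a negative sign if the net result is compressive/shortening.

Internal axial forces (sectioning from the free end, tension +): N_CD = 14.1 kN, N_BC = 14.1 kN, N_AB = 41.3 kN.
A_AB = 711.4 mm².
A_BC = 235.1 mm².
A_CD = 250.5 mm².
δ_AB = 41300·784/(711.4·104000) = 0.4377 mm
δ_BC = 14100·415/(235.1·104000) = 0.2394 mm
δ_CD = 14100·245/(250.5·104000) = 0.1326 mm
δ = Σδ_i = 0.8096 mm.

0.810 mm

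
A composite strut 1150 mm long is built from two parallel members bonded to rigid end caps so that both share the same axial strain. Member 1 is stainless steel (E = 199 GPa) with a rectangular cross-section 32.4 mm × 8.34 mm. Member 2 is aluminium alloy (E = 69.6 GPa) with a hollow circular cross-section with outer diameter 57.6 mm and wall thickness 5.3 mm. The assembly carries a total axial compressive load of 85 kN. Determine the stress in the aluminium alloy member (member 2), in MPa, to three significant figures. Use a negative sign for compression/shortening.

-51.7 MPa

A_1 = 270.2 mm².
A_2 = 870.8 mm².
Equal strain + equilibrium ⇒ each member carries load in proportion to AE: A₁E₁ = 53770000 N, A₂E₂ = 60610000 N, ΣAE = 114400000 N.
σ₂ = P·E₂/ΣAE = -85000·69600/114400000 = -51.72 MPa.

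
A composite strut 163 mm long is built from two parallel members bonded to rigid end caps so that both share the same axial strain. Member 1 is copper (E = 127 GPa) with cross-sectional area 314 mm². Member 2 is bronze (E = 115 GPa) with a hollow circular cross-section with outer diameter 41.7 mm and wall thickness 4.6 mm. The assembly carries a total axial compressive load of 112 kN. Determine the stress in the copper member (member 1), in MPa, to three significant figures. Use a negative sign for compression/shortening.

A_2 = 536.1 mm².
Equal strain + equilibrium ⇒ each member carries load in proportion to AE: A₁E₁ = 39880000 N, A₂E₂ = 61660000 N, ΣAE = 101500000 N.
σ₁ = P·E₁/ΣAE = -112000·127000/101500000 = -140.1 MPa.

-140 MPa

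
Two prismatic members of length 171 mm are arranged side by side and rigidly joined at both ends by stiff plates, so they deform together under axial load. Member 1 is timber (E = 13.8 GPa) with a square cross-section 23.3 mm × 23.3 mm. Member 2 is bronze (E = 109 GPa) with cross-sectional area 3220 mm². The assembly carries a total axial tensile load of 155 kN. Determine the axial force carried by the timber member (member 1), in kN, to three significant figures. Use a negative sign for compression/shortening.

A_1 = 542.9 mm².
Equal strain + equilibrium ⇒ each member carries load in proportion to AE: A₁E₁ = 7492000 N, A₂E₂ = 351000000 N, ΣAE = 358500000 N.
F₁ = P·A₁E₁/ΣAE = 155000·7492000/358500000 = 3239 N.

3.24 kN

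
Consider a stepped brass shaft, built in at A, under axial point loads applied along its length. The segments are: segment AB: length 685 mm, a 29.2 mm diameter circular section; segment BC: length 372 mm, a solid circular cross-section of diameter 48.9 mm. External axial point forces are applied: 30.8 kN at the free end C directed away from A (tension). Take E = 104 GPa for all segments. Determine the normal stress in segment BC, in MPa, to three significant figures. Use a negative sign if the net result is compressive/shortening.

16.4 MPa

Internal axial forces (sectioning from the free end, tension +): N_BC = 30.8 kN, N_AB = 30.8 kN.
A_BC = 1878 mm².
σ_BC = N_BC/A_BC = 30800/1878 = 16.4 MPa.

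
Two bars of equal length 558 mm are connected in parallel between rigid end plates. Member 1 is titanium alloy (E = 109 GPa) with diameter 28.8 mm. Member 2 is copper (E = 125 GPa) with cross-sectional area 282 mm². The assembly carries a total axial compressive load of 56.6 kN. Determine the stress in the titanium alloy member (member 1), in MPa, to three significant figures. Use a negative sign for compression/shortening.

-58.1 MPa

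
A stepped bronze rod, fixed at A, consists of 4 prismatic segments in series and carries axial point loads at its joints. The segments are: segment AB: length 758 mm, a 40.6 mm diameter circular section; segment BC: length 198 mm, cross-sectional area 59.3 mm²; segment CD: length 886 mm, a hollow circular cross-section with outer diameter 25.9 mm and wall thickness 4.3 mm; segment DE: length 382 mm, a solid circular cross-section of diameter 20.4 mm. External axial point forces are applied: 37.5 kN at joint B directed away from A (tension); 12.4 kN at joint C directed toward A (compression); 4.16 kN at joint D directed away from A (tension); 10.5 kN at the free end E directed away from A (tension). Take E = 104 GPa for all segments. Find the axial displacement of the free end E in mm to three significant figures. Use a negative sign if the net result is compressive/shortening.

0.842 mm

Internal axial forces (sectioning from the free end, tension +): N_DE = 10.5 kN, N_CD = 14.66 kN, N_BC = 2.26 kN, N_AB = 39.76 kN.
A_AB = 1295 mm².
A_CD = 291.8 mm².
A_DE = 326.9 mm².
δ_AB = 39760·758/(1295·104000) = 0.2238 mm
δ_BC = 2260·198/(59.3·104000) = 0.07256 mm
δ_CD = 14660·886/(291.8·104000) = 0.428 mm
δ_DE = 10500·382/(326.9·104000) = 0.118 mm
δ = Σδ_i = 0.8424 mm.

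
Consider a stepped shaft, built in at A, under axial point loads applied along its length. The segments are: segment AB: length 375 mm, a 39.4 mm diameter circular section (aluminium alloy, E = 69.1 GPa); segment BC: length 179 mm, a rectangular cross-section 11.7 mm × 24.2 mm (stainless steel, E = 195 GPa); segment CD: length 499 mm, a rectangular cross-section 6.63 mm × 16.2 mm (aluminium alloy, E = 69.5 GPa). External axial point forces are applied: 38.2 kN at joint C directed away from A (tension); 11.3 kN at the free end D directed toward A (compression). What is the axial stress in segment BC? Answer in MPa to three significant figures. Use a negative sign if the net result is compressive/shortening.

95.0 MPa

Internal axial forces (sectioning from the free end, tension +): N_CD = -11.3 kN, N_BC = 26.9 kN, N_AB = 26.9 kN.
A_BC = 283.1 mm².
σ_BC = N_BC/A_BC = 26900/283.1 = 95.01 MPa.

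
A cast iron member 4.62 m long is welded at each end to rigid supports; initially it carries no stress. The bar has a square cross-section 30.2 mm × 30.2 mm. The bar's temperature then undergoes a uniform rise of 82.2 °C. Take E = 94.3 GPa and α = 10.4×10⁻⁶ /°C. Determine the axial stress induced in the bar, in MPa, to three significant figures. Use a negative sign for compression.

Free thermal expansion αLΔT = 10.4e-6 · 4620 · 82.2 = 3.95 mm.
The walls impose strain ε = −(3.95)/4620 = -8.5488e-04; σ = Eε = 94300 · -8.5488e-04 = -80.62 MPa.

-80.6 MPa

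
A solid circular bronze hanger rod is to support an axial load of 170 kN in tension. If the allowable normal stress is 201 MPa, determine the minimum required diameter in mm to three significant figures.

32.8 mm

Required area A ≥ P/σ_allow = 170000/201 = 845.8 mm².
For a solid circular section, d ≥ √(4A/π) = 32.82 mm.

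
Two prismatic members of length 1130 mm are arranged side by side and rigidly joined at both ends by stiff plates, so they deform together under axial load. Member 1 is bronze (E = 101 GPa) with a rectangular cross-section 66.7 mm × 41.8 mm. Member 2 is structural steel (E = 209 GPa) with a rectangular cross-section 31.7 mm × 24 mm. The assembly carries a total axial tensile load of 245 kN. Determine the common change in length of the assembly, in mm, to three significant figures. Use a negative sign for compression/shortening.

0.628 mm

A_1 = 2788 mm².
A_2 = 760.8 mm².
Equal strain + equilibrium ⇒ each member carries load in proportion to AE: A₁E₁ = 281600000 N, A₂E₂ = 159000000 N, ΣAE = 440600000 N.
δ = PL/ΣAE = 245000·1130/440600000 = 0.6283 mm.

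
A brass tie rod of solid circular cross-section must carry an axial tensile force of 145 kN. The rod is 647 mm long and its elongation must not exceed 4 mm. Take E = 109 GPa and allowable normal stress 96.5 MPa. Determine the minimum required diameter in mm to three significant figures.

43.7 mm

Required area A ≥ P/σ_allow = 145000/96.5 = 1503 mm².
For a solid circular section, d ≥ √(4A/π) = 43.74 mm.
Elongation limit: A ≥ PL/(Eδ_allow) = 145000·647/(109000·4) = 215.2 mm² ⇒ d ≥ 16.55 mm.
The stress limit governs.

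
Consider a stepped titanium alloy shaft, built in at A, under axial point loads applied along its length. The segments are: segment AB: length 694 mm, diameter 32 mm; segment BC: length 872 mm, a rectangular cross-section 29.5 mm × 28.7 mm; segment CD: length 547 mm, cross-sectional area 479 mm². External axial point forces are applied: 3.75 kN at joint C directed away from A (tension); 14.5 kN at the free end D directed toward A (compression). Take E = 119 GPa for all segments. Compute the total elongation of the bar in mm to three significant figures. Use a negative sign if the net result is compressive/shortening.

Internal axial forces (sectioning from the free end, tension +): N_CD = -14.5 kN, N_BC = -10.75 kN, N_AB = -10.75 kN.
A_AB = 804.2 mm².
A_BC = 846.6 mm².
δ_AB = -10750·694/(804.2·119000) = -0.07795 mm
δ_BC = -10750·872/(846.6·119000) = -0.09304 mm
δ_CD = -14500·547/(479·119000) = -0.1391 mm
δ = Σδ_i = -0.3101 mm.

-0.310 mm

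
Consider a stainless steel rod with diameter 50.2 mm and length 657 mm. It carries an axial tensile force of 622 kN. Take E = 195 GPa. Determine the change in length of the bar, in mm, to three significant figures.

A = 1979 mm².
δ_mech = NL/(AE) = 622000·657/(1979·195000) = 1.059 mm.

1.06 mm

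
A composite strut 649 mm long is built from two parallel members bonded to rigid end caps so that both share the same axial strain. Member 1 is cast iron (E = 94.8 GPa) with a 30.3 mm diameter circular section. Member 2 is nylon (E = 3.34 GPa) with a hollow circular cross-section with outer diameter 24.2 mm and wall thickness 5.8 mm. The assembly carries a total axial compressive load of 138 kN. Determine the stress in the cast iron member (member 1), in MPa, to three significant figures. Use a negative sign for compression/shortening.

A_1 = 721.1 mm².
A_2 = 335.3 mm².
Equal strain + equilibrium ⇒ each member carries load in proportion to AE: A₁E₁ = 68360000 N, A₂E₂ = 1120000 N, ΣAE = 69480000 N.
σ₁ = P·E₁/ΣAE = -138000·94800/69480000 = -188.3 MPa.

-188 MPa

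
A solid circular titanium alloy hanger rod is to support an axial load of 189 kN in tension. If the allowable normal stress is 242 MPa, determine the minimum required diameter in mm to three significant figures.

31.5 mm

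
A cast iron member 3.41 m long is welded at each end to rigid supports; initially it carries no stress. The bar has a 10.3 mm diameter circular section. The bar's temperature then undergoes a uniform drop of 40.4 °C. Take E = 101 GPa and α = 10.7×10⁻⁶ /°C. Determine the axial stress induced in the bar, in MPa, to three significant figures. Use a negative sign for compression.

Free thermal expansion αLΔT = 10.7e-6 · 3410 · -40.4 = -1.474 mm.
The walls impose strain ε = −(-1.474)/3410 = 4.3228e-04; σ = Eε = 101000 · 4.3228e-04 = 43.66 MPa.

43.7 MPa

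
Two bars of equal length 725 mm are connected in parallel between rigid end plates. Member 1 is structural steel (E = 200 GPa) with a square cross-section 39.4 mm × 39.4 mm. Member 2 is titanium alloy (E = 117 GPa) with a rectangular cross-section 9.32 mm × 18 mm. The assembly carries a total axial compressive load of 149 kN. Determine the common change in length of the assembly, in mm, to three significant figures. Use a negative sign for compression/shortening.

A_1 = 1552 mm².
A_2 = 167.8 mm².
Equal strain + equilibrium ⇒ each member carries load in proportion to AE: A₁E₁ = 310500000 N, A₂E₂ = 19630000 N, ΣAE = 330100000 N.
δ = PL/ΣAE = -149000·725/330100000 = -0.3272 mm.

-0.327 mm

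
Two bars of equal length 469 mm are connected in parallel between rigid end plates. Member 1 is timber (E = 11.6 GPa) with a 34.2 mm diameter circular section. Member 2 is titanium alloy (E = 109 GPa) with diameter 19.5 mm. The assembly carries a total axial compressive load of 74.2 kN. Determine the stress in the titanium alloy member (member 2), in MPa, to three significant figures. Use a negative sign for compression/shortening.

A_1 = 918.6 mm².
A_2 = 298.6 mm².
Equal strain + equilibrium ⇒ each member carries load in proportion to AE: A₁E₁ = 10660000 N, A₂E₂ = 32550000 N, ΣAE = 43210000 N.
σ₂ = P·E₂/ΣAE = -74200·109000/43210000 = -187.2 MPa.

-187 MPa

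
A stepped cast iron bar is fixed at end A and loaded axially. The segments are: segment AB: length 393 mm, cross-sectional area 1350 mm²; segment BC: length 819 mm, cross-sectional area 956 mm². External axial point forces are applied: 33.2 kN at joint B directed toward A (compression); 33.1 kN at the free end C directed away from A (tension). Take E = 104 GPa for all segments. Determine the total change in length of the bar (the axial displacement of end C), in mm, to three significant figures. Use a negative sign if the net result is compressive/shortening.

Internal axial forces (sectioning from the free end, tension +): N_BC = 33.1 kN, N_AB = -0.1 kN.
δ_AB = -100·393/(1350·104000) = -0.0002799 mm
δ_BC = 33100·819/(956·104000) = 0.2727 mm
δ = Σδ_i = 0.2724 mm.

0.272 mm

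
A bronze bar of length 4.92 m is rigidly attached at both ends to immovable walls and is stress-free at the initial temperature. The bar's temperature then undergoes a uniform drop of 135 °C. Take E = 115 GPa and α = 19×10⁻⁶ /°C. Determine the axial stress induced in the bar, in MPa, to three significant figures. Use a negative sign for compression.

295 MPa

Free thermal expansion αLΔT = 19e-6 · 4920 · -135 = -12.62 mm.
The walls impose strain ε = −(-12.62)/4920 = 2.5650e-03; σ = Eε = 115000 · 2.5650e-03 = 295 MPa.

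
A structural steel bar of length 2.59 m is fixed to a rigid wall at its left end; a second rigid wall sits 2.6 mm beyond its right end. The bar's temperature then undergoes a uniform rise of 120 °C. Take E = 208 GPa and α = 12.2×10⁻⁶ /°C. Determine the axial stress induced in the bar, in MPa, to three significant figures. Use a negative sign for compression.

Free thermal expansion αLΔT = 12.2e-6 · 2590 · 120 = 3.792 mm.
The walls engage after the gap closes; constrained expansion = 3.792 − 2.6 = 1.192 mm.
The walls impose strain ε = −(1.192)/2590 = -4.6014e-04; σ = Eε = 208000 · -4.6014e-04 = -95.71 MPa.

-95.7 MPa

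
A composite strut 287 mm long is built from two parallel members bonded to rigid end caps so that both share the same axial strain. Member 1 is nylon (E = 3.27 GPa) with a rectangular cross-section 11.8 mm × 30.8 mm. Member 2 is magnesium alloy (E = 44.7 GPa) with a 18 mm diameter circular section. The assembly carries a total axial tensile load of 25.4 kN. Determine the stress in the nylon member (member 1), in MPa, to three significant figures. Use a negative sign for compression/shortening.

A_1 = 363.4 mm².
A_2 = 254.5 mm².
Equal strain + equilibrium ⇒ each member carries load in proportion to AE: A₁E₁ = 1188000 N, A₂E₂ = 11370000 N, ΣAE = 12560000 N.
σ₁ = P·E₁/ΣAE = 25400·3270/12560000 = 6.611 MPa.

6.61 MPa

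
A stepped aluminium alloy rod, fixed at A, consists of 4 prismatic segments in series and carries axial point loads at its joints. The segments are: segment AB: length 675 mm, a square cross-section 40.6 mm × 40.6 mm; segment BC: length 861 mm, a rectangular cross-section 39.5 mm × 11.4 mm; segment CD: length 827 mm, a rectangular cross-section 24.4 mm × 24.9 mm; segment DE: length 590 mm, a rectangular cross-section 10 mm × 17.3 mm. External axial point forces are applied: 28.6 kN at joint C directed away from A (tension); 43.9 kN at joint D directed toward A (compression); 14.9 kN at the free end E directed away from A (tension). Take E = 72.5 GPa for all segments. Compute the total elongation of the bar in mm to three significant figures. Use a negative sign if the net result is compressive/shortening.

0.144 mm

Internal axial forces (sectioning from the free end, tension +): N_DE = 14.9 kN, N_CD = -29 kN, N_BC = -0.4 kN, N_AB = -0.4 kN.
A_AB = 1648 mm².
A_BC = 450.3 mm².
A_CD = 607.6 mm².
A_DE = 173 mm².
δ_AB = -400·675/(1648·72500) = -0.002259 mm
δ_BC = -400·861/(450.3·72500) = -0.01055 mm
δ_CD = -29000·827/(607.6·72500) = -0.5445 mm
δ_DE = 14900·590/(173·72500) = 0.7009 mm
δ = Σδ_i = 0.1436 mm.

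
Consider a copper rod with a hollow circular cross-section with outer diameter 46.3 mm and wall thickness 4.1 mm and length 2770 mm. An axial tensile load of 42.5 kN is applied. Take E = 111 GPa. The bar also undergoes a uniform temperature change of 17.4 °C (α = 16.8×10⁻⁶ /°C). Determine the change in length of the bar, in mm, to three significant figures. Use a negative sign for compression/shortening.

A = 543.6 mm².
δ_mech = NL/(AE) = 42500·2770/(543.6·111000) = 1.951 mm.
δ_thermal = αLΔT = 16.8e-6·2770·17.4 = 0.8097 mm.
δ = δ_mech + δ_thermal = 2.761 mm.

2.76 mm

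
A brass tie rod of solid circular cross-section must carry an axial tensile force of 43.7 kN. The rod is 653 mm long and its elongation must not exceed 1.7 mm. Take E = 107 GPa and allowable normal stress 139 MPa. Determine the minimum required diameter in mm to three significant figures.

Required area A ≥ P/σ_allow = 43700/139 = 314.4 mm².
For a solid circular section, d ≥ √(4A/π) = 20.01 mm.
Elongation limit: A ≥ PL/(Eδ_allow) = 43700·653/(107000·1.7) = 156.9 mm² ⇒ d ≥ 14.13 mm.
The stress limit governs.

20.0 mm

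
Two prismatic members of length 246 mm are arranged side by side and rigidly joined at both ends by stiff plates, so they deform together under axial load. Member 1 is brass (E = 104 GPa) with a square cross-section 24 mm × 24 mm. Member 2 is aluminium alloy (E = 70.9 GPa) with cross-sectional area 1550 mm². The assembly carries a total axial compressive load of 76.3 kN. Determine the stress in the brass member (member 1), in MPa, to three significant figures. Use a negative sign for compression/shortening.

A_1 = 576 mm².
Equal strain + equilibrium ⇒ each member carries load in proportion to AE: A₁E₁ = 59900000 N, A₂E₂ = 109900000 N, ΣAE = 169800000 N.
σ₁ = P·E₁/ΣAE = -76300·104000/169800000 = -46.73 MPa.

-46.7 MPa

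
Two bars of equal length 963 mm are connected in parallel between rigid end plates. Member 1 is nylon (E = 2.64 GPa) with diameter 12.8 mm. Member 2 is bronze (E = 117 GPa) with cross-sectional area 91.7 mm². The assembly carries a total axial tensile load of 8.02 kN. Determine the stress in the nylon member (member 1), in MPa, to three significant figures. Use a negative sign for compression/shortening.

A_1 = 128.7 mm².
Equal strain + equilibrium ⇒ each member carries load in proportion to AE: A₁E₁ = 339700 N, A₂E₂ = 10730000 N, ΣAE = 11070000 N.
σ₁ = P·E₁/ΣAE = 8020·2640/11070000 = 1.913 MPa.

1.91 MPa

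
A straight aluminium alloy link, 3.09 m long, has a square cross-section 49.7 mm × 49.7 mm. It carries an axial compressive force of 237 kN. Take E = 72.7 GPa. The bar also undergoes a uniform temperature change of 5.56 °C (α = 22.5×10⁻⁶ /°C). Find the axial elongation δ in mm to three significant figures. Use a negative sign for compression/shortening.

A = 2470 mm².
δ_mech = NL/(AE) = -237000·3090/(2470·72700) = -4.078 mm.
δ_thermal = αLΔT = 22.5e-6·3090·5.56 = 0.3866 mm.
δ = δ_mech + δ_thermal = -3.692 mm.

-3.69 mm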